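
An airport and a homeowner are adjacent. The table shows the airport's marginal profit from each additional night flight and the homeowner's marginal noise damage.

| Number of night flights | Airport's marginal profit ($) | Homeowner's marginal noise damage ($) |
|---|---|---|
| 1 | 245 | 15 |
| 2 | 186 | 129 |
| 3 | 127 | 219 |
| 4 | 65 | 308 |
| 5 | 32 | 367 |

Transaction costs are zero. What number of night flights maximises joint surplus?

Bargaining reaches the level where marginal profit last exceeds marginal noise damage.
That holds through level 2 (186 ≥ 129) but not at 3 (127 < 219).

2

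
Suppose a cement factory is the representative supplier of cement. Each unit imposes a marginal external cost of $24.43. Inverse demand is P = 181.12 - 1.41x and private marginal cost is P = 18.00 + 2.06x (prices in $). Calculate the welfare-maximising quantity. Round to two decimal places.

Social marginal cost = private MC + MEC = 42.43 + 2.06x.
Set SMC = demand: 42.43 + 2.06x = 181.12 - 1.41x → x* = 39.9683.

x* = 39.97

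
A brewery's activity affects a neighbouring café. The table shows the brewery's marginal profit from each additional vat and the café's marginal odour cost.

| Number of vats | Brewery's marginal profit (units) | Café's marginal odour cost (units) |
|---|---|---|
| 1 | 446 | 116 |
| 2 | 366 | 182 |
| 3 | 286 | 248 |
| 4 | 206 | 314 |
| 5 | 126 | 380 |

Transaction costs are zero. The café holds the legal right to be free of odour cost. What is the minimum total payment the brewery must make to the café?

546

Efficient level: marginal profit ≥ marginal odour cost through level 3, so k* = 3.
With the café holding the right, the brewery must at least compensate total damage at k*: 116 + 182 + 248 = 546.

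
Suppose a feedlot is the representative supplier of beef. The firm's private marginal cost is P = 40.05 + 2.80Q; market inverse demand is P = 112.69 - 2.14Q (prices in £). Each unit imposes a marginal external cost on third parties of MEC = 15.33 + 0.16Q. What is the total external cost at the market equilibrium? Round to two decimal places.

£242.72

Market equilibrium (private): 40.05 + 2.80Q = 112.69 - 2.14Q → Q_m = 14.7045.
Total external cost = ∫₀^{Q_m} (15.33 + 0.16Q) dQ = 15.33×14.7045 + ½×0.16×14.7045² = 242.7178.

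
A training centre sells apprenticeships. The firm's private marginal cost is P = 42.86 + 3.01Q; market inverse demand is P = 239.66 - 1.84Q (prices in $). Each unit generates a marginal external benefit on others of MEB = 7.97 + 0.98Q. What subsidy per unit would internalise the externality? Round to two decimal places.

Social marginal cost = private MC − MEB = 34.89 + 2.03Q.
Set SMC = demand: 34.89 + 2.03Q = 239.66 - 1.84Q → Q* = 52.9121.
The Pigouvian subsidy equals MEB at Q*: 7.97 + 0.98×52.9121 = 59.8239.

subsidy = $59.82 per unit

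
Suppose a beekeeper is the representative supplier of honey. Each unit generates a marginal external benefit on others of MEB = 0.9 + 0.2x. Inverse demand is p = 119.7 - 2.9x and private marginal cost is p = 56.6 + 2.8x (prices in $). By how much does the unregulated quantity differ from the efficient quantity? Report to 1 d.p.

Market equilibrium (private): 56.6 + 2.8x = 119.7 - 2.9x → x_m = 11.0702.
Social marginal cost = private MC − MEB = 55.7 + 2.6x.
Set SMC = demand: 55.7 + 2.6x = 119.7 - 2.9x → x* = 11.6364.
Gap = |11.0702 − 11.6364| = 0.5662.

0.6 units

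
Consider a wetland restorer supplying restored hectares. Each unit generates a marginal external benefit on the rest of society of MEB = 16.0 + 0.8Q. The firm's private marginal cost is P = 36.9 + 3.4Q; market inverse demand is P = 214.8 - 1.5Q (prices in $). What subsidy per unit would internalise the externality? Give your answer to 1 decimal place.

Social marginal cost = private MC − MEB = 20.9 + 2.6Q.
Set SMC = demand: 20.9 + 2.6Q = 214.8 - 1.5Q → Q* = 47.2927.
The Pigouvian subsidy equals MEB at Q*: 16.0 + 0.8×47.2927 = 53.8342.

subsidy = $53.8 per unit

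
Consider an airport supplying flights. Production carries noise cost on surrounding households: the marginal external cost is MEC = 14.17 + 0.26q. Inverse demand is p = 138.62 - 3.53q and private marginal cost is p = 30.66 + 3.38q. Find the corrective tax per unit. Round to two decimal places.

tax = 17.57 per unit

Social marginal cost = private MC + MEC = 44.83 + 3.64q.
Set SMC = demand: 44.83 + 3.64q = 138.62 - 3.53q → q* = 13.0809.
The Pigouvian tax equals MEC at q*: 14.17 + 0.26×13.0809 = 17.5710.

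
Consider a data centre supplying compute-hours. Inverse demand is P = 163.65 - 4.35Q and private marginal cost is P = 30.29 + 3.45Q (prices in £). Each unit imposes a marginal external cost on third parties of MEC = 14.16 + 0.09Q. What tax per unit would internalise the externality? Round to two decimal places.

Social marginal cost = private MC + MEC = 44.45 + 3.54Q.
Set SMC = demand: 44.45 + 3.54Q = 163.65 - 4.35Q → Q* = 15.1077.
The Pigouvian tax equals MEC at Q*: 14.16 + 0.09×15.1077 = 15.5197.

tax = £15.52 per unit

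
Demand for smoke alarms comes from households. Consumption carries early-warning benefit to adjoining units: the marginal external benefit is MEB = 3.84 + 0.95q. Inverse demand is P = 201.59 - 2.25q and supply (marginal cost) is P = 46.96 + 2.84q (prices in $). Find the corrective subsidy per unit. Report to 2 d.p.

Social marginal benefit = demand + MEB = 205.43 - 1.30q.
Set SMB = MC: 205.43 - 1.30q = 46.96 + 2.84q → q* = 38.2778.
The Pigouvian subsidy equals MEB at q*: 3.84 + 0.95×38.2778 = 40.2039.

subsidy = $40.20 per unit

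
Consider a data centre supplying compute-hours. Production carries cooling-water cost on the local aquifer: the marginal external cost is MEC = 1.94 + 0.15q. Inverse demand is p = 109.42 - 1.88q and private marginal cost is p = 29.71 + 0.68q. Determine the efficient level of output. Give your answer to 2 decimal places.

q* = 28.70

Social marginal cost = private MC + MEC = 31.65 + 0.83q.
Set SMC = demand: 31.65 + 0.83q = 109.42 - 1.88q → q* = 28.6974.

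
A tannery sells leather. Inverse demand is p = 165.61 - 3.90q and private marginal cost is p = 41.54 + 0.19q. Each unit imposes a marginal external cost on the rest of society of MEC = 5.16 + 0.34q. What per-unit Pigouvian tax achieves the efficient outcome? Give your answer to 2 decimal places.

tax = 14.29 per unit

Social marginal cost = private MC + MEC = 46.70 + 0.53q.
Set SMC = demand: 46.70 + 0.53q = 165.61 - 3.90q → q* = 26.8420.
The Pigouvian tax equals MEC at q*: 5.16 + 0.34×26.8420 = 14.2863.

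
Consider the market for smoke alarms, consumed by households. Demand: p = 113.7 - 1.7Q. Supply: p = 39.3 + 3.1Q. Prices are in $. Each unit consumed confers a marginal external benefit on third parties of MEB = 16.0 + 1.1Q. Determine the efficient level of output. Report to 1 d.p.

Q* = 24.4

Social marginal benefit = demand + MEB = 129.7 - 0.6Q.
Set SMB = MC: 129.7 - 0.6Q = 39.3 + 3.1Q → Q* = 24.4324.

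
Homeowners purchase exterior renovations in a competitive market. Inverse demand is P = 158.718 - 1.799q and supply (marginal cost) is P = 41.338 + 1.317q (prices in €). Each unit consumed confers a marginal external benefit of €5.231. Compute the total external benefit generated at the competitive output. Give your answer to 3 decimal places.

Market equilibrium (private): 41.338 + 1.317q = 158.718 - 1.799q → q_m = 37.6701.
Total external benefit = MEB × q_m = 5.231 × 37.6701 = 197.0523.

€197.052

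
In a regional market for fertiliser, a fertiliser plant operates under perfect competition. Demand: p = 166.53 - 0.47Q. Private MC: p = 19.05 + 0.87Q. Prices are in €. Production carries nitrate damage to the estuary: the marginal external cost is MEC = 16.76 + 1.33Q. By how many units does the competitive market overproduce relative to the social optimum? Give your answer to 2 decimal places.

Market equilibrium (private): 19.05 + 0.87Q = 166.53 - 0.47Q → Q_m = 110.0597.
Social marginal cost = private MC + MEC = 35.81 + 2.20Q.
Set SMC = demand: 35.81 + 2.20Q = 166.53 - 0.47Q → Q* = 48.9588.
Gap = |110.0597 − 48.9588| = 61.1009.

61.10 units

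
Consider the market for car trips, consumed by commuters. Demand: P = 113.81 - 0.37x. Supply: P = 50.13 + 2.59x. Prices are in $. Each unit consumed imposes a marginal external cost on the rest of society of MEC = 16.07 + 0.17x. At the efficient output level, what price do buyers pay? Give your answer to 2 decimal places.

P = $108.18

Social marginal benefit = demand − MEC = 97.74 - 0.54x.
Set SMB = MC: 97.74 - 0.54x = 50.13 + 2.59x → x* = 15.2109.
Consumer price on the demand curve at x*: 113.81 − 0.37×15.2109 = 108.1820.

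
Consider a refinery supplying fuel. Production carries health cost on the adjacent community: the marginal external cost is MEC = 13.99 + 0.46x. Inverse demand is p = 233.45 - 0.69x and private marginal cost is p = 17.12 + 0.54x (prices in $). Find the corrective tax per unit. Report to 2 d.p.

Social marginal cost = private MC + MEC = 31.11 + x.
Set SMC = demand: 31.11 + x = 233.45 - 0.69x → x* = 119.7278.
The Pigouvian tax equals MEC at x*: 13.99 + 0.46×119.7278 = 69.0648.

tax = $69.06 per unit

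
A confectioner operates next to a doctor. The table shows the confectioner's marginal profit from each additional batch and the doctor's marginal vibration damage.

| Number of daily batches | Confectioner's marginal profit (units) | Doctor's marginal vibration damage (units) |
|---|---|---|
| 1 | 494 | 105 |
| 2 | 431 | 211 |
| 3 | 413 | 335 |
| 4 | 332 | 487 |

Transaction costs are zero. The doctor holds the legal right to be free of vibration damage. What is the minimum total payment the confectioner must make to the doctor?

Efficient level: marginal profit ≥ marginal vibration damage through level 3, so k* = 3.
With the doctor holding the right, the confectioner must at least compensate total damage at k*: 105 + 211 + 335 = 651.

651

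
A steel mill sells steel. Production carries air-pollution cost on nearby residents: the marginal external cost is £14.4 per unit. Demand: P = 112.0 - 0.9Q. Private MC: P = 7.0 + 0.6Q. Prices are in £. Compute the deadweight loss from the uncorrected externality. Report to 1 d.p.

Market equilibrium (private): 7.0 + 0.6Q = 112.0 - 0.9Q → Q_m = 70.0000.
Social marginal cost = private MC + MEC = 21.4 + 0.6Q.
Set SMC = demand: 21.4 + 0.6Q = 112.0 - 0.9Q → Q* = 60.4000.
The loss is the area between SMC and demand from Q* to Q_m; with linear curves that's a triangle of height MEC(Q_m).
DWL = ½ × 9.6000 × 14.4000 = 69.1200.

DWL = £69.1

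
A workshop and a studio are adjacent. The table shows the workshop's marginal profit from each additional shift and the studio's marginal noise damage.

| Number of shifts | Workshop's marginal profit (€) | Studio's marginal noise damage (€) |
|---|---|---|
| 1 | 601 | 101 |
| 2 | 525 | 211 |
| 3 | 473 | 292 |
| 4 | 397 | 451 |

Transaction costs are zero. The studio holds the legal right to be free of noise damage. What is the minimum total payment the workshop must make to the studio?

Efficient level: marginal profit ≥ marginal noise damage through level 3, so k* = 3.
With the studio holding the right, the workshop must at least compensate total damage at k*: 101 + 211 + 292 = 604.

€604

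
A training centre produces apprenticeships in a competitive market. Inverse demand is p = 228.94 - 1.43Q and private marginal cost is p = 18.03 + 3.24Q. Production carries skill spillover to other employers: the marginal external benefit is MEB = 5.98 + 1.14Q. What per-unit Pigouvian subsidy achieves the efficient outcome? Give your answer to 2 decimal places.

Social marginal cost = private MC − MEB = 12.05 + 2.10Q.
Set SMC = demand: 12.05 + 2.10Q = 228.94 - 1.43Q → Q* = 61.4419.
The Pigouvian subsidy equals MEB at Q*: 5.98 + 1.14×61.4419 = 76.0238.

subsidy = 76.02 per unit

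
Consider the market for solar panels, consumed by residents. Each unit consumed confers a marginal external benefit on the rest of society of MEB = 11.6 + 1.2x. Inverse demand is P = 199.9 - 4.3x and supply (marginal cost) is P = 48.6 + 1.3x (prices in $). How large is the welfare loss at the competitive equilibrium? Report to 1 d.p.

Market equilibrium (private): 48.6 + 1.3x = 199.9 - 4.3x → x_m = 27.0179.
Social marginal benefit = demand + MEB = 211.5 - 3.1x.
Set SMB = MC: 211.5 - 3.1x = 48.6 + 1.3x → x* = 37.0227.
The welfare-loss triangle has base |x_m − x*| and height MEB(x_m) (the vertical gap between SMB and MC is zero at x* and MEB at x_m).
DWL = ½ × 10.0048 × 44.0214 = 220.2127.

DWL = $220.2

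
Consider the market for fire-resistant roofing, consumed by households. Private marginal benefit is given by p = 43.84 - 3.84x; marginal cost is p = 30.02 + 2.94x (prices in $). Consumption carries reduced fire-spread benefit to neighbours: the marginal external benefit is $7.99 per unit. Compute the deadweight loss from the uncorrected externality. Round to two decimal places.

Market equilibrium (private): 30.02 + 2.94x = 43.84 - 3.84x → x_m = 2.0383.
Social marginal benefit = demand + MEB = 51.83 - 3.84x.
Set SMB = MC: 51.83 - 3.84x = 30.02 + 2.94x → x* = 3.2168.
Between x* and x_m the wedge SMB − MC runs linearly from 0 to MEB(x_m), so the loss is a triangle.
DWL = ½ × 1.1785 × 7.9900 = 4.7081.

DWL = $4.71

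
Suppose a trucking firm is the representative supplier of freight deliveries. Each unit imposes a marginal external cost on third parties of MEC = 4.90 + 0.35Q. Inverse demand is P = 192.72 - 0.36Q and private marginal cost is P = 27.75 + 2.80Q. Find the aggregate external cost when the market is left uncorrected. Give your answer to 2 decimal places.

732.76

Market equilibrium (private): 27.75 + 2.80Q = 192.72 - 0.36Q → Q_m = 52.2057.
Total external cost = ∫₀^{Q_m} (4.90 + 0.35Q) dQ = 4.90×52.2057 + ½×0.35×52.2057² = 732.7591.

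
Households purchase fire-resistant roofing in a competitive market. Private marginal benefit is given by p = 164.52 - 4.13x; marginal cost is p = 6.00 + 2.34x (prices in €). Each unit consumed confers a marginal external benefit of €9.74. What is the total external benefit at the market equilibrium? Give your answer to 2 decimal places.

€238.64

Market equilibrium (private): 6.00 + 2.34x = 164.52 - 4.13x → x_m = 24.5008.
Total external benefit = MEB × x_m = 9.74 × 24.5008 = 238.6378.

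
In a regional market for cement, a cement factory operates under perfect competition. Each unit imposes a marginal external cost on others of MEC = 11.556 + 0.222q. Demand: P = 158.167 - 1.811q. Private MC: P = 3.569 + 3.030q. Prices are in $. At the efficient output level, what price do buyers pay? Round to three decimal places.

P = $107.002

Social marginal cost = private MC + MEC = 15.125 + 3.252q.
Set SMC = demand: 15.125 + 3.252q = 158.167 - 1.811q → q* = 28.2524.
Consumer price on the demand curve at q*: 158.167 − 1.811×28.2524 = 107.0019.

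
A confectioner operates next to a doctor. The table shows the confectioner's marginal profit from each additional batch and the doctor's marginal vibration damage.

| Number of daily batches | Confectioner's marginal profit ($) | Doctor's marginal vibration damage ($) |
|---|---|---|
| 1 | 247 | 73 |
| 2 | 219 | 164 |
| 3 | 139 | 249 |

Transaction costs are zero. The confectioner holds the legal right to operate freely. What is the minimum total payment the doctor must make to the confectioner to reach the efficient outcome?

$139

Left alone the confectioner would choose level 3 (marginal profit stays positive).
Efficient level: k* = 2 (marginal profit ≥ marginal vibration damage through 2).
The doctor must at least cover the confectioner's forgone profit from cutting 3→2: 139 = 139.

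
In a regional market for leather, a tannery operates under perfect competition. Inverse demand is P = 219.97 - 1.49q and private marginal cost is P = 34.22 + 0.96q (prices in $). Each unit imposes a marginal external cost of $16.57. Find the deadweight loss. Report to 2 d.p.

DWL = $56.03

Market equilibrium (private): 34.22 + 0.96q = 219.97 - 1.49q → q_m = 75.8163.
Social marginal cost = private MC + MEC = 50.79 + 0.96q.
Set SMC = demand: 50.79 + 0.96q = 219.97 - 1.49q → q* = 69.0531.
Height of the DWL triangle at q_m is SMC(q_m) − demand(q_m) = MEC(q_m) = 16.5700.
DWL = ½ × 6.7632 × 16.5700 = 56.0331.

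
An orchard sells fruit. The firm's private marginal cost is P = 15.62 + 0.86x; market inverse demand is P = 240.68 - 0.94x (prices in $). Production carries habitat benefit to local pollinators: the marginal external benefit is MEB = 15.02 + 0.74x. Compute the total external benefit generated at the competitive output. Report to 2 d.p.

Market equilibrium (private): 15.62 + 0.86x = 240.68 - 0.94x → x_m = 125.0333.
Total external benefit = ∫₀^{x_m} (15.02 + 0.74x) dx = 15.02×125.0333 + ½×0.74×125.0333² = 7662.3308.

$7662.33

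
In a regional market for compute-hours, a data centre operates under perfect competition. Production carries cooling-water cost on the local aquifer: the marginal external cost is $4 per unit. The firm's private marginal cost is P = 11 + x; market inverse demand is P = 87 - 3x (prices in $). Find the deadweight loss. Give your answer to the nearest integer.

Market equilibrium (private): 11 + x = 87 - 3x → x_m = 19.0000.
Social marginal cost = private MC + MEC = 15 + x.
Set SMC = demand: 15 + x = 87 - 3x → x* = 18.0000.
The loss is the area between SMC and demand from x* to x_m; with linear curves that's a triangle of height MEC(x_m).
DWL = ½ × 1.0000 × 4.0000 = 2.0000.

DWL = $2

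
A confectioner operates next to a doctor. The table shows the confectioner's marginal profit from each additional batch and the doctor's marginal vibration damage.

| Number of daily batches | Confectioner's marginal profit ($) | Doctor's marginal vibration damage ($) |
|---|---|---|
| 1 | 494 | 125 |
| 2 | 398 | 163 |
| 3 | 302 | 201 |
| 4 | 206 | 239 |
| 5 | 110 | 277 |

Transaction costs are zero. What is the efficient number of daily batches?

3

Bargaining reaches the level where marginal profit last exceeds marginal vibration damage.
That holds through level 3 (302 ≥ 201) but not at 4 (206 < 239).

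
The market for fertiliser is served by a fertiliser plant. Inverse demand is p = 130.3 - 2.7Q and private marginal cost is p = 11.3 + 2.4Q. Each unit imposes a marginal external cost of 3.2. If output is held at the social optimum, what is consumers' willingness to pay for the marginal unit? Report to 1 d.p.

Social marginal cost = private MC + MEC = 14.5 + 2.4Q.
Set SMC = demand: 14.5 + 2.4Q = 130.3 - 2.7Q → Q* = 22.7059.
Consumer price on the demand curve at Q*: 130.3 − 2.7×22.7059 = 68.9941.

P = 69.0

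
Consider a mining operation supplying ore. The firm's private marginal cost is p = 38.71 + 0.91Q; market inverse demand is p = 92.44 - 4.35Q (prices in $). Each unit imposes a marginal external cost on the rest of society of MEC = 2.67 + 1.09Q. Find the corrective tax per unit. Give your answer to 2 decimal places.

Social marginal cost = private MC + MEC = 41.38 + 2.00Q.
Set SMC = demand: 41.38 + 2.00Q = 92.44 - 4.35Q → Q* = 8.0409.
The Pigouvian tax equals MEC at Q*: 2.67 + 1.09×8.0409 = 11.4346.

tax = $11.43 per unit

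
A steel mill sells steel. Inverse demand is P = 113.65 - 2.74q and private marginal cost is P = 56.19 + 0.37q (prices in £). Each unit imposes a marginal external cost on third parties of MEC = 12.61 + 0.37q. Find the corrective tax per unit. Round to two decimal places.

Social marginal cost = private MC + MEC = 68.80 + 0.74q.
Set SMC = demand: 68.80 + 0.74q = 113.65 - 2.74q → q* = 12.8879.
The Pigouvian tax equals MEC at q*: 12.61 + 0.37×12.8879 = 17.3785.

tax = £17.38 per unit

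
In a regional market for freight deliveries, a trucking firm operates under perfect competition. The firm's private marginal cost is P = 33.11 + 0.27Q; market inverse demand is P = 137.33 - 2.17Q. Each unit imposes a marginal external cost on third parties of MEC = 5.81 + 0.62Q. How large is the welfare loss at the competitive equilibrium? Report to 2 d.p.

Market equilibrium (private): 33.11 + 0.27Q = 137.33 - 2.17Q → Q_m = 42.7131.
Social marginal cost = private MC + MEC = 38.92 + 0.89Q.
Set SMC = demand: 38.92 + 0.89Q = 137.33 - 2.17Q → Q* = 32.1601.
Between Q* and Q_m the wedge SMC − demand runs linearly from 0 to MEC(Q_m), so the loss is a triangle.
DWL = ½ × 10.5530 × 32.2921 = 170.3893.

DWL = 170.39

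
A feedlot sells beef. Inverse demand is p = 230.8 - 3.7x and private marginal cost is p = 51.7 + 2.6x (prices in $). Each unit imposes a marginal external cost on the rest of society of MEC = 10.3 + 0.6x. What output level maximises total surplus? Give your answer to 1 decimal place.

x* = 24.5

Social marginal cost = private MC + MEC = 62.0 + 3.2x.
Set SMC = demand: 62.0 + 3.2x = 230.8 - 3.7x → x* = 24.4638.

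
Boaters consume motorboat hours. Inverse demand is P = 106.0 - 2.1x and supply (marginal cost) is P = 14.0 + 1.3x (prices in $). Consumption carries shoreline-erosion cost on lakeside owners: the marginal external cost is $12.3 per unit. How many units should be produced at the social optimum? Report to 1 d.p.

x* = 23.4

Social marginal benefit = demand − MEC = 93.7 - 2.1x.
Set SMB = MC: 93.7 - 2.1x = 14.0 + 1.3x → x* = 23.4412.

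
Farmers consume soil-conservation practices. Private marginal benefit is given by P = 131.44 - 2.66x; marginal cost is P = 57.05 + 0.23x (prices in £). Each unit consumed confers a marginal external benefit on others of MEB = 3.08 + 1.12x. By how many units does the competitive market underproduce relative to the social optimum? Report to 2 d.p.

18.03 units

Market equilibrium (private): 57.05 + 0.23x = 131.44 - 2.66x → x_m = 25.7405.
Social marginal benefit = demand + MEB = 134.52 - 1.54x.
Set SMB = MC: 134.52 - 1.54x = 57.05 + 0.23x → x* = 43.7684.
Gap = |25.7405 − 43.7684| = 18.0279.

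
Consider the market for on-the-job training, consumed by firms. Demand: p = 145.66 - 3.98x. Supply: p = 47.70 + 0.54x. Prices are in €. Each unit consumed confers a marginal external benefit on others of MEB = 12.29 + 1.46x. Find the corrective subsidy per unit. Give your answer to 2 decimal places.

Social marginal benefit = demand + MEB = 157.95 - 2.52x.
Set SMB = MC: 157.95 - 2.52x = 47.70 + 0.54x → x* = 36.0294.
The Pigouvian subsidy equals MEB at x*: 12.29 + 1.46×36.0294 = 64.8929.

subsidy = €64.89 per unit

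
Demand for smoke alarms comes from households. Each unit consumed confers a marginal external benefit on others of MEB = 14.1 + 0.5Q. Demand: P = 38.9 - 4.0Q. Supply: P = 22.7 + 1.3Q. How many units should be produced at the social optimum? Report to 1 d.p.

Q* = 6.3

Social marginal benefit = demand + MEB = 53.0 - 3.5Q.
Set SMB = MC: 53.0 - 3.5Q = 22.7 + 1.3Q → Q* = 6.3125.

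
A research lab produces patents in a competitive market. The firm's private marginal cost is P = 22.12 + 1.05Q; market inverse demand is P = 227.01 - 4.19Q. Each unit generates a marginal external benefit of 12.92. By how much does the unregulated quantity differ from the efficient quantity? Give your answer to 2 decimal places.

2.47 units

Market equilibrium (private): 22.12 + 1.05Q = 227.01 - 4.19Q → Q_m = 39.1011.
Social marginal cost = private MC − MEB = 9.20 + 1.05Q.
Set SMC = demand: 9.20 + 1.05Q = 227.01 - 4.19Q → Q* = 41.5668.
Gap = |39.1011 − 41.5668| = 2.4657.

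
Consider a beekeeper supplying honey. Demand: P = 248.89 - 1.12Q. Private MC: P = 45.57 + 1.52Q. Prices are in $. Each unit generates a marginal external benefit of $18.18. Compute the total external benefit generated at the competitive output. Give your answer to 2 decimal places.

$1400.14

Market equilibrium (private): 45.57 + 1.52Q = 248.89 - 1.12Q → Q_m = 77.0152.
Total external benefit = MEB × Q_m = 18.18 × 77.0152 = 1400.1363.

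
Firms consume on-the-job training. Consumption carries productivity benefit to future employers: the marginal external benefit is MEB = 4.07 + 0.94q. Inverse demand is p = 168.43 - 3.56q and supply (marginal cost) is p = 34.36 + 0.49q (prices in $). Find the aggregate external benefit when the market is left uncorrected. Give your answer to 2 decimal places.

$649.78

Market equilibrium (private): 34.36 + 0.49q = 168.43 - 3.56q → q_m = 33.1037.
Total external benefit = ∫₀^{q_m} (4.07 + 0.94q) dq = 4.07×33.1037 + ½×0.94×33.1037² = 649.7839.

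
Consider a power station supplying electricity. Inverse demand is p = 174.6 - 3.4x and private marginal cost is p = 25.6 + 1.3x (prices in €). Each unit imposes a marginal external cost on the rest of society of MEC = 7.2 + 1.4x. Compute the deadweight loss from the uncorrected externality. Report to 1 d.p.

Market equilibrium (private): 25.6 + 1.3x = 174.6 - 3.4x → x_m = 31.7021.
Social marginal cost = private MC + MEC = 32.8 + 2.7x.
Set SMC = demand: 32.8 + 2.7x = 174.6 - 3.4x → x* = 23.2459.
The welfare-loss triangle has base |x_m − x*| and height MEC(x_m) (the vertical gap between SMC and demand is zero at x* and MEC at x_m).
DWL = ½ × 8.4562 × 51.5830 = 218.0981.

DWL = €218.1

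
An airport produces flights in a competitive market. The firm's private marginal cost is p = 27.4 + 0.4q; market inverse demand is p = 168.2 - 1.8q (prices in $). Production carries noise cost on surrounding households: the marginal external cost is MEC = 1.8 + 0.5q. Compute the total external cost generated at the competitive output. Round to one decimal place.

Market equilibrium (private): 27.4 + 0.4q = 168.2 - 1.8q → q_m = 64.0000.
Total external cost = ∫₀^{q_m} (1.8 + 0.5q) dq = 1.8×64.0000 + ½×0.5×64.0000² = 1139.2000.

$1139.2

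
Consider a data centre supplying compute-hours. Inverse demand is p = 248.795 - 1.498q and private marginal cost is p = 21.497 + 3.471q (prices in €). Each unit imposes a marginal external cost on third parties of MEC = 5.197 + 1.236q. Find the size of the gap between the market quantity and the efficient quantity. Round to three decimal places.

9.949 units

Market equilibrium (private): 21.497 + 3.471q = 248.795 - 1.498q → q_m = 45.7432.
Social marginal cost = private MC + MEC = 26.694 + 4.707q.
Set SMC = demand: 26.694 + 4.707q = 248.795 - 1.498q → q* = 35.7939.
Gap = |45.7432 − 35.7939| = 9.9493.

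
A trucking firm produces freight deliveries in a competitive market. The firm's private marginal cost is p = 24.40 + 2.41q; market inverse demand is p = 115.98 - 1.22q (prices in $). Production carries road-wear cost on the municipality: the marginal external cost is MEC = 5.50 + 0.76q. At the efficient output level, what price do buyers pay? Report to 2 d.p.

P = $92.06

Social marginal cost = private MC + MEC = 29.90 + 3.17q.
Set SMC = demand: 29.90 + 3.17q = 115.98 - 1.22q → q* = 19.6082.
Consumer price on the demand curve at q*: 115.98 − 1.22×19.6082 = 92.0580.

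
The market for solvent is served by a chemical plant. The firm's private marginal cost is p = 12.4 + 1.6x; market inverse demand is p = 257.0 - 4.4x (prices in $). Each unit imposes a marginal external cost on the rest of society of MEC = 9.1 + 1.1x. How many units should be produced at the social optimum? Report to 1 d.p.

x* = 33.2

Social marginal cost = private MC + MEC = 21.5 + 2.7x.
Set SMC = demand: 21.5 + 2.7x = 257.0 - 4.4x → x* = 33.1690.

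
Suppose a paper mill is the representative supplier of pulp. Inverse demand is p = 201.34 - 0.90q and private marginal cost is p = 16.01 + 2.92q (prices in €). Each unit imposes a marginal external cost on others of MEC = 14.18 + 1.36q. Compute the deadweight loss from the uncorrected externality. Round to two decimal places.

DWL = €620.26

Market equilibrium (private): 16.01 + 2.92q = 201.34 - 0.90q → q_m = 48.5157.
Social marginal cost = private MC + MEC = 30.19 + 4.28q.
Set SMC = demand: 30.19 + 4.28q = 201.34 - 0.90q → q* = 33.0405.
Between q* and q_m the wedge SMC − demand runs linearly from 0 to MEC(q_m), so the loss is a triangle.
DWL = ½ × 15.4752 × 80.1614 = 620.2568.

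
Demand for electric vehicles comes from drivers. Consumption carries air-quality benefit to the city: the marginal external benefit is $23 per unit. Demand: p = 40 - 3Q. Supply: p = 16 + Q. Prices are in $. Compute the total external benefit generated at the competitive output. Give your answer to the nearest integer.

Market equilibrium (private): 16 + Q = 40 - 3Q → Q_m = 6.0000.
Total external benefit = MEB × Q_m = 23 × 6.0000 = 138.0000.

$138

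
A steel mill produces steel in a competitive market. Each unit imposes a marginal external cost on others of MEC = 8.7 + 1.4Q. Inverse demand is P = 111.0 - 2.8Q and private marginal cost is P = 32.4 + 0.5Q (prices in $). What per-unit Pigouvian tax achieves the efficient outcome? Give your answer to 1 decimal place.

tax = $29.5 per unit

Social marginal cost = private MC + MEC = 41.1 + 1.9Q.
Set SMC = demand: 41.1 + 1.9Q = 111.0 - 2.8Q → Q* = 14.8723.
The Pigouvian tax equals MEC at Q*: 8.7 + 1.4×14.8723 = 29.5212.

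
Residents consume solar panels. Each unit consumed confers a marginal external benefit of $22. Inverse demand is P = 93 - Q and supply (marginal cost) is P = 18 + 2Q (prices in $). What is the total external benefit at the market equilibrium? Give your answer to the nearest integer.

$550

Market equilibrium (private): 18 + 2Q = 93 - Q → Q_m = 25.0000.
Total external benefit = MEB × Q_m = 22 × 25.0000 = 550.0000.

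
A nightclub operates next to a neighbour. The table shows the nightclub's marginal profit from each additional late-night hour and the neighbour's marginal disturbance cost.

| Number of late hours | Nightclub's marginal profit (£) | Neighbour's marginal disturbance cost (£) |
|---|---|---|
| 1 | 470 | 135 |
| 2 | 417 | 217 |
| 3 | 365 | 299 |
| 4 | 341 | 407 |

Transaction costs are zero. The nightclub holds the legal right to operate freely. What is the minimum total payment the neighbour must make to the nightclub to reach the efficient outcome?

£341

Left alone the nightclub would choose level 4 (marginal profit stays positive).
Efficient level: k* = 3 (marginal profit ≥ marginal disturbance cost through 3).
The neighbour must at least cover the nightclub's forgone profit from cutting 4→3: 341 = 341.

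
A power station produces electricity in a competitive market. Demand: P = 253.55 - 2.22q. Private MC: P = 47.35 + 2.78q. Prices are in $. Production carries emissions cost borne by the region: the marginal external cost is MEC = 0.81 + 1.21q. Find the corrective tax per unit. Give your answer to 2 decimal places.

Social marginal cost = private MC + MEC = 48.16 + 3.99q.
Set SMC = demand: 48.16 + 3.99q = 253.55 - 2.22q → q* = 33.0741.
The Pigouvian tax equals MEC at q*: 0.81 + 1.21×33.0741 = 40.8297.

tax = $40.83 per unit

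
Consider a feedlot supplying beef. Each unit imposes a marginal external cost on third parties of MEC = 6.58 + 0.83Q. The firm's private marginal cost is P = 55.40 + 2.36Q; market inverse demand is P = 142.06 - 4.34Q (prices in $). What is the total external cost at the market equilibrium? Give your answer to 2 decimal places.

$154.54

Market equilibrium (private): 55.40 + 2.36Q = 142.06 - 4.34Q → Q_m = 12.9343.
Total external cost = ∫₀^{Q_m} (6.58 + 0.83Q) dQ = 6.58×12.9343 + ½×0.83×12.9343² = 154.5356.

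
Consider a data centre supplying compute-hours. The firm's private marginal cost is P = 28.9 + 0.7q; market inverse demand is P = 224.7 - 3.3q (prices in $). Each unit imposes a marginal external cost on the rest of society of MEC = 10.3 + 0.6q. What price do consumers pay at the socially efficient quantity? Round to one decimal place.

P = $91.6

Social marginal cost = private MC + MEC = 39.2 + 1.3q.
Set SMC = demand: 39.2 + 1.3q = 224.7 - 3.3q → q* = 40.3261.
Consumer price on the demand curve at q*: 224.7 − 3.3×40.3261 = 91.6239.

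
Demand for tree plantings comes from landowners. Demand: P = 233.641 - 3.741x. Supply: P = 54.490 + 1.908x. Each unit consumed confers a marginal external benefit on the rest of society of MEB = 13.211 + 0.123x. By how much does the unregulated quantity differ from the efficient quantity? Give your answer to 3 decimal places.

Market equilibrium (private): 54.490 + 1.908x = 233.641 - 3.741x → x_m = 31.7138.
Social marginal benefit = demand + MEB = 246.852 - 3.618x.
Set SMB = MC: 246.852 - 3.618x = 54.490 + 1.908x → x* = 34.8104.
Gap = |31.7138 − 34.8104| = 3.0966.

3.097 units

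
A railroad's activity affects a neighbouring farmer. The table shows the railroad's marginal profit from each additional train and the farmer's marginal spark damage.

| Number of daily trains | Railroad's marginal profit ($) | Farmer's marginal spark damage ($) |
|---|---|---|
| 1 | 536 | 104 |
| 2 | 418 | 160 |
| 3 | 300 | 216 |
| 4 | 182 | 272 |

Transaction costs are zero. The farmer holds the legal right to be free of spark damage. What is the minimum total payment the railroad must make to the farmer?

$480

Efficient level: marginal profit ≥ marginal spark damage through level 3, so k* = 3.
With the farmer holding the right, the railroad must at least compensate total damage at k*: 104 + 160 + 216 = 480.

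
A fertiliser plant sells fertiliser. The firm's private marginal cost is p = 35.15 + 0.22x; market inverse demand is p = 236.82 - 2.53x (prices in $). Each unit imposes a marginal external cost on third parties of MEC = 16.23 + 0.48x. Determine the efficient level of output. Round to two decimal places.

x* = 57.41

Social marginal cost = private MC + MEC = 51.38 + 0.70x.
Set SMC = demand: 51.38 + 0.70x = 236.82 - 2.53x → x* = 57.4118.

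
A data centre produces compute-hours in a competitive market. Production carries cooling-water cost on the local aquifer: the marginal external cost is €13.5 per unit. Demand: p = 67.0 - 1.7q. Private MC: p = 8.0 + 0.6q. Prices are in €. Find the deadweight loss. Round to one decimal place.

DWL = €39.6

Market equilibrium (private): 8.0 + 0.6q = 67.0 - 1.7q → q_m = 25.6522.
Social marginal cost = private MC + MEC = 21.5 + 0.6q.
Set SMC = demand: 21.5 + 0.6q = 67.0 - 1.7q → q* = 19.7826.
Between q* and q_m the wedge SMC − demand runs linearly from 0 to MEC(q_m), so the loss is a triangle.
DWL = ½ × 5.8696 × 13.5000 = 39.6198.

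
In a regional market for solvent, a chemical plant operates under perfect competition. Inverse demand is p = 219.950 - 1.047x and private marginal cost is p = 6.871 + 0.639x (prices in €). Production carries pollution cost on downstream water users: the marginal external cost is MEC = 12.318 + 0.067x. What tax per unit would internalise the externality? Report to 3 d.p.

tax = €19.991 per unit

Social marginal cost = private MC + MEC = 19.189 + 0.706x.
Set SMC = demand: 19.189 + 0.706x = 219.950 - 1.047x → x* = 114.5242.
The Pigouvian tax equals MEC at x*: 12.318 + 0.067×114.5242 = 19.9911.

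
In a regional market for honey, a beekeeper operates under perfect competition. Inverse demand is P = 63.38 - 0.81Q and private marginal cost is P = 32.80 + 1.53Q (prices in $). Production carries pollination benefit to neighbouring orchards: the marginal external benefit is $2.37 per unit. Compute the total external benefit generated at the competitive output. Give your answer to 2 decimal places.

Market equilibrium (private): 32.80 + 1.53Q = 63.38 - 0.81Q → Q_m = 13.0684.
Total external benefit = MEB × Q_m = 2.37 × 13.0684 = 30.9721.

$30.97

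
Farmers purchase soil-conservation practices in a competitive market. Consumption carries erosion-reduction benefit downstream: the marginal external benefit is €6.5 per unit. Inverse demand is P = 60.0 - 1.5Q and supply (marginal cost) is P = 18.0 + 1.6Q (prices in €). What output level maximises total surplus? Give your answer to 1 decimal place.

Social marginal benefit = demand + MEB = 66.5 - 1.5Q.
Set SMB = MC: 66.5 - 1.5Q = 18.0 + 1.6Q → Q* = 15.6452.

Q* = 15.6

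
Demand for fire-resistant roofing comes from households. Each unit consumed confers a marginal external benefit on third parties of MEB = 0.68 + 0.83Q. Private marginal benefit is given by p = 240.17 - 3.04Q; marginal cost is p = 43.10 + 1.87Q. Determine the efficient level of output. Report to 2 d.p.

Social marginal benefit = demand + MEB = 240.85 - 2.21Q.
Set SMB = MC: 240.85 - 2.21Q = 43.10 + 1.87Q → Q* = 48.4681.

Q* = 48.47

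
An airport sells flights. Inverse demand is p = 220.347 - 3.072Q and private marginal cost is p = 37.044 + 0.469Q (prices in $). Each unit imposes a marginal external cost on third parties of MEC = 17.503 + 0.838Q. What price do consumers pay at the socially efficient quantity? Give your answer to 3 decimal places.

P = $104.033

Social marginal cost = private MC + MEC = 54.547 + 1.307Q.
Set SMC = demand: 54.547 + 1.307Q = 220.347 - 3.072Q → Q* = 37.8625.
Consumer price on the demand curve at Q*: 220.347 − 3.072×37.8625 = 104.0334.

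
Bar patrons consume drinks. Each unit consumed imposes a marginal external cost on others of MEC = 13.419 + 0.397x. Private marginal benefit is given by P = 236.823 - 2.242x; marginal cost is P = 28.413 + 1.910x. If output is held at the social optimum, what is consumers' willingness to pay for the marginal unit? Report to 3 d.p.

Social marginal benefit = demand − MEC = 223.404 - 2.639x.
Set SMB = MC: 223.404 - 2.639x = 28.413 + 1.910x → x* = 42.8646.
Consumer price on the demand curve at x*: 236.823 − 2.242×42.8646 = 140.7206.

P = 140.721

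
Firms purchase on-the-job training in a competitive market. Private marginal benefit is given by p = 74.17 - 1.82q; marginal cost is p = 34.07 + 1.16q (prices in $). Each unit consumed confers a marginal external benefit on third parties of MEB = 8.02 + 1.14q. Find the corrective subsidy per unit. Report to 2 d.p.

subsidy = $37.83 per unit

Social marginal benefit = demand + MEB = 82.19 - 0.68q.
Set SMB = MC: 82.19 - 0.68q = 34.07 + 1.16q → q* = 26.1522.
The Pigouvian subsidy equals MEB at q*: 8.02 + 1.14×26.1522 = 37.8335.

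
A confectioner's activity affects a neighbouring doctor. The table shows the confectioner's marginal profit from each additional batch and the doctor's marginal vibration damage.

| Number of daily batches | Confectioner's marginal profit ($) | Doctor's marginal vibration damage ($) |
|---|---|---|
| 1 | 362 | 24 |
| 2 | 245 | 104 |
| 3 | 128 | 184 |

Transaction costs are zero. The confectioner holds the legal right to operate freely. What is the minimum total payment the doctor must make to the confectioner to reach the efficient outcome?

Left alone the confectioner would choose level 3 (marginal profit stays positive).
Efficient level: k* = 2 (marginal profit ≥ marginal vibration damage through 2).
The doctor must at least cover the confectioner's forgone profit from cutting 3→2: 128 = 128.

$128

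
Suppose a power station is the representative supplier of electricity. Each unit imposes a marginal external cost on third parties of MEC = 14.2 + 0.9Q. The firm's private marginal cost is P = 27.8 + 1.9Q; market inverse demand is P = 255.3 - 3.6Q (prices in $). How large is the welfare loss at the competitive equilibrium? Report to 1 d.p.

DWL = $206.6

Market equilibrium (private): 27.8 + 1.9Q = 255.3 - 3.6Q → Q_m = 41.3636.
Social marginal cost = private MC + MEC = 42.0 + 2.8Q.
Set SMC = demand: 42.0 + 2.8Q = 255.3 - 3.6Q → Q* = 33.3281.
The loss is the area between SMC and demand from Q* to Q_m; with linear curves that's a triangle of height MEC(Q_m).
DWL = ½ × 8.0355 × 51.4273 = 206.6220.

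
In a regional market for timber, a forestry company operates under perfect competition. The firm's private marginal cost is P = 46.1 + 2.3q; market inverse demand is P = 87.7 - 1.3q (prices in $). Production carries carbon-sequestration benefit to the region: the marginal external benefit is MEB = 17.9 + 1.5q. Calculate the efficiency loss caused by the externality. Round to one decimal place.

Market equilibrium (private): 46.1 + 2.3q = 87.7 - 1.3q → q_m = 11.5556.
Social marginal cost = private MC − MEB = 28.2 + 0.8q.
Set SMC = demand: 28.2 + 0.8q = 87.7 - 1.3q → q* = 28.3333.
The loss is the area between SMC and demand from q* to q_m; with linear curves that's a triangle of height MEB(q_m).
DWL = ½ × 16.7777 × 35.2333 = 295.5669.

DWL = $295.6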